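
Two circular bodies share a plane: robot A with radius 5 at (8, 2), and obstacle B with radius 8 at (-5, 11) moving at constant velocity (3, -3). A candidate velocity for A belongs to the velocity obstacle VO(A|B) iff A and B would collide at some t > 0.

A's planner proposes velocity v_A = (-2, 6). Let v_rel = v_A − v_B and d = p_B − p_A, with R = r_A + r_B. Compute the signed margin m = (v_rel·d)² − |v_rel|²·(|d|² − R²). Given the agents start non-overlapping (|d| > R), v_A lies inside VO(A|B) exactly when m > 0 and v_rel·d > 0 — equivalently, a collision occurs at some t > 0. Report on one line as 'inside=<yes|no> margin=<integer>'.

d = (-13, 9),  |d|² = 250;  R = 5+8 = 13,  c = 250−13² = 81
v_rel = (-5, 9),  |v_rel|² = 106;  v_rel·d = (-5)·(-13) + (9)·(9) = 146
106·t² − 292·t + 81 = 0  ⇒  m = 146² − 106·81 = 12730
m = 12730 > 0,  v_rel·d = 146 > 0  ⇒  inside

inside=yes margin=12730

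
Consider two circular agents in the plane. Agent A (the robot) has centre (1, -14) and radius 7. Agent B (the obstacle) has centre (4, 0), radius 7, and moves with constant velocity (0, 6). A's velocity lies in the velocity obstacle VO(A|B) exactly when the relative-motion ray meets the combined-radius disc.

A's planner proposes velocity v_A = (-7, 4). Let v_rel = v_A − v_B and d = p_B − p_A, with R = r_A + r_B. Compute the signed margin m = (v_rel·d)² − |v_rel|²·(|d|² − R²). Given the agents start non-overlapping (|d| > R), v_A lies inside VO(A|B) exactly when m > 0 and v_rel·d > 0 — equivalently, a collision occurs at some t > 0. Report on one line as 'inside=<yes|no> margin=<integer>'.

d = (3, 14),  |d|² = 205;  R = 7+7 = 14,  c = 205−14² = 9
v_rel = (-7, -2),  |v_rel|² = 53;  v_rel·d = (-7)·(3) + (-2)·(14) = -49
53·t² + 98·t + 9 = 0  ⇒  m = (-49)² − 53·9 = 1924
m = 1924 > 0,  v_rel·d = -49 < 0  ⇒  outside

inside=no margin=1924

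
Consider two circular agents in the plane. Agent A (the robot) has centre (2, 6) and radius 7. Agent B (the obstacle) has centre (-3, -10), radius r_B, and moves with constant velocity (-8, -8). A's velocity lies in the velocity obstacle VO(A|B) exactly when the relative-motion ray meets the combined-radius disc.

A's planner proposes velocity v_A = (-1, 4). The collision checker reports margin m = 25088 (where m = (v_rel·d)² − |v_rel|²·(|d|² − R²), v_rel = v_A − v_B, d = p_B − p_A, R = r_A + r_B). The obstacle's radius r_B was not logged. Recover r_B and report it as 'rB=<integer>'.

m = 25088
d = (-5, -16);  v_rel = (7, 12),  |v_rel|² = 193
v_rel×d = (7)·(-16) − (12)·(-5) = -52
since m = R²·193 − (-52)²:  R² = (2704 + 25088) / 193 = 144
R = √144 = 12  ⇒  r_B = 12 − 7 = 5

rB=5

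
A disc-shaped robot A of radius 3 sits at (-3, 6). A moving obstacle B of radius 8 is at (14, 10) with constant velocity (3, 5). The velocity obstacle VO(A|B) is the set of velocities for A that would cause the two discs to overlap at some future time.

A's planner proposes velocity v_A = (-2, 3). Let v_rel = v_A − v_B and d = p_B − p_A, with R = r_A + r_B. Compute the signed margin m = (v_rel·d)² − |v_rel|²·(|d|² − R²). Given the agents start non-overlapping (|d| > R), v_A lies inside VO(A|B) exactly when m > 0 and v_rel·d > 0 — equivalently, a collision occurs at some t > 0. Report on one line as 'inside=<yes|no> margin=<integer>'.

d = (17, 4),  |d|² = 305;  R = 3+8 = 11,  c = 305−11² = 184
v_rel = (-5, -2),  |v_rel|² = 29;  v_rel·d = (-5)·(17) + (-2)·(4) = -93
29·t² + 186·t + 184 = 0  ⇒  m = (-93)² − 29·184 = 3313
m = 3313 > 0,  v_rel·d = -93 < 0  ⇒  outside

inside=no margin=3313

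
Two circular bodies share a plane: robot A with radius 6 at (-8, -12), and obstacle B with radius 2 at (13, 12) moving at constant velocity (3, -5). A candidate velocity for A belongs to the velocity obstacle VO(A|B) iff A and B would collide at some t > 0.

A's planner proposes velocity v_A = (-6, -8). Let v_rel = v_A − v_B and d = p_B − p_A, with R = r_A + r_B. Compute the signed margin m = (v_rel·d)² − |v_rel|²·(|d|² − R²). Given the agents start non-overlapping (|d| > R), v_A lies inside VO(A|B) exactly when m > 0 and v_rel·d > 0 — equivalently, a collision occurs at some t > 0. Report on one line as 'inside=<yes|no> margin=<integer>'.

d = (21, 24),  |d|² = 1017;  R = 6+2 = 8,  c = 1017−8² = 953
v_rel = (-9, -3),  |v_rel|² = 90;  v_rel·d = (-9)·(21) + (-3)·(24) = -261
90·t² + 522·t + 953 = 0  ⇒  m = (-261)² − 90·953 = -17649
m = -17649 < 0,  v_rel·d = -261 < 0  ⇒  outside

inside=no margin=-17649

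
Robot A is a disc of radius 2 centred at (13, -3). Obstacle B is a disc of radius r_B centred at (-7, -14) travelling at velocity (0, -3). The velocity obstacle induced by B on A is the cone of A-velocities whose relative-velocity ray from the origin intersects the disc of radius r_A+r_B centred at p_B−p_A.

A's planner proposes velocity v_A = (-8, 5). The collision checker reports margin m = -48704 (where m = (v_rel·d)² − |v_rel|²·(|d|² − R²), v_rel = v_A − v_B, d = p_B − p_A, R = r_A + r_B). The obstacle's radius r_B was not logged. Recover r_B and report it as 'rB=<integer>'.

m = -48704
d = (-20, -11);  v_rel = (-8, 8),  |v_rel|² = 128
v_rel×d = (-8)·(-11) − (8)·(-20) = 248
since m = R²·128 − 248²:  R² = (61504 + -48704) / 128 = 100
R = √100 = 10  ⇒  r_B = 10 − 2 = 8

rB=8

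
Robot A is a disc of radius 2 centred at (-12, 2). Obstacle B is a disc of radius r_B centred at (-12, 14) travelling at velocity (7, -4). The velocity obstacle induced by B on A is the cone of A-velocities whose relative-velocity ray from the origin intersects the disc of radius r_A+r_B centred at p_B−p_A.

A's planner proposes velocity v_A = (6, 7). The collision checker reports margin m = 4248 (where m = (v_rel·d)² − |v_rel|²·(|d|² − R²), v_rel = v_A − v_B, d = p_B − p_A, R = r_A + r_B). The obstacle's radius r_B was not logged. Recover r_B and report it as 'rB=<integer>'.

m = 4248
d = (0, 12);  v_rel = (-1, 11),  |v_rel|² = 122
v_rel×d = (-1)·(12) − (11)·(0) = -12
since m = R²·122 − (-12)²:  R² = (144 + 4248) / 122 = 36
R = √36 = 6  ⇒  r_B = 6 − 2 = 4

rB=4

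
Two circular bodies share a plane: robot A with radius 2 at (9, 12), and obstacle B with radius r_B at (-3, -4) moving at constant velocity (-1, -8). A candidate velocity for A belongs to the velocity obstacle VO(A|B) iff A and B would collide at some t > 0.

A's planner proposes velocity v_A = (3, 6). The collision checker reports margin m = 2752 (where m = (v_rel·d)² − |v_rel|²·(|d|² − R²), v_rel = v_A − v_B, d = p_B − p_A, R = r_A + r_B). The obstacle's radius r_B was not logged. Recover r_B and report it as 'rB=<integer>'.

m = 2752
d = (-12, -16);  v_rel = (4, 14),  |v_rel|² = 212
v_rel×d = (4)·(-16) − (14)·(-12) = 104
since m = R²·212 − 104²:  R² = (10816 + 2752) / 212 = 64
R = √64 = 8  ⇒  r_B = 8 − 2 = 6

rB=6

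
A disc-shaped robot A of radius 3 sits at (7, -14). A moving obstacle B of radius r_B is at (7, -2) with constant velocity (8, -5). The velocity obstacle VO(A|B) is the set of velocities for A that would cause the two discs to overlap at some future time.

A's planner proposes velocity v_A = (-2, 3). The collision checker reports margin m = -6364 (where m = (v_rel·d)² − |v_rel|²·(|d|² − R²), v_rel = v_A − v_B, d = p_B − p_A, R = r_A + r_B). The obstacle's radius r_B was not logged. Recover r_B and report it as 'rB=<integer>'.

m = -6364
d = (0, 12);  v_rel = (-10, 8),  |v_rel|² = 164
v_rel×d = (-10)·(12) − (8)·(0) = -120
since m = R²·164 − (-120)²:  R² = (14400 + -6364) / 164 = 49
R = √49 = 7  ⇒  r_B = 7 − 3 = 4

rB=4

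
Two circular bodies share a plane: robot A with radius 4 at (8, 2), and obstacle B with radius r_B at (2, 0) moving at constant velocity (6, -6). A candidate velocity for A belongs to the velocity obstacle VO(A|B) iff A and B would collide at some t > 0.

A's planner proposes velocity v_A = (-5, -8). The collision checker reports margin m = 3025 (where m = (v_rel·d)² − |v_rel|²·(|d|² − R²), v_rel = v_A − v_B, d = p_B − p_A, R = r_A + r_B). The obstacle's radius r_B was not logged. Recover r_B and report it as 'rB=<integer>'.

m = 3025
d = (-6, -2);  v_rel = (-11, -2),  |v_rel|² = 125
v_rel×d = (-11)·(-2) − (-2)·(-6) = 10
since m = R²·125 − 10²:  R² = (100 + 3025) / 125 = 25
R = √25 = 5  ⇒  r_B = 5 − 4 = 1

rB=1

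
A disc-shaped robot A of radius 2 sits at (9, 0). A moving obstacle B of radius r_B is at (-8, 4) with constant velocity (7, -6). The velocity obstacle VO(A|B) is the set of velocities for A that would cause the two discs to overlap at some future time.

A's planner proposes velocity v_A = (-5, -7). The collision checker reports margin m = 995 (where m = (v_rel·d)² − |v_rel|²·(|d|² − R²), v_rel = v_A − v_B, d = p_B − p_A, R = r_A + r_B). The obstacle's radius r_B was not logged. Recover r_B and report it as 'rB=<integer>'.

m = 995
d = (-17, 4);  v_rel = (-12, -1),  |v_rel|² = 145
v_rel×d = (-12)·(4) − (-1)·(-17) = -65
since m = R²·145 − (-65)²:  R² = (4225 + 995) / 145 = 36
R = √36 = 6  ⇒  r_B = 6 − 2 = 4

rB=4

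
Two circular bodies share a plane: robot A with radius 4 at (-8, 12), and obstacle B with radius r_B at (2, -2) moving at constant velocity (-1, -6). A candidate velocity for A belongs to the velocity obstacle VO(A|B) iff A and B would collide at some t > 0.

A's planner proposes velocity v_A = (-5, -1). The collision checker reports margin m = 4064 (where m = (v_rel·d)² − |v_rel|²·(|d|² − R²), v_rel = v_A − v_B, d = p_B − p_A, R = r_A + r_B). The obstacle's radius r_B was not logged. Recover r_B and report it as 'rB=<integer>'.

m = 4064
d = (10, -14);  v_rel = (-4, 5),  |v_rel|² = 41
v_rel×d = (-4)·(-14) − (5)·(10) = 6
since m = R²·41 − 6²:  R² = (36 + 4064) / 41 = 100
R = √100 = 10  ⇒  r_B = 10 − 4 = 6

rB=6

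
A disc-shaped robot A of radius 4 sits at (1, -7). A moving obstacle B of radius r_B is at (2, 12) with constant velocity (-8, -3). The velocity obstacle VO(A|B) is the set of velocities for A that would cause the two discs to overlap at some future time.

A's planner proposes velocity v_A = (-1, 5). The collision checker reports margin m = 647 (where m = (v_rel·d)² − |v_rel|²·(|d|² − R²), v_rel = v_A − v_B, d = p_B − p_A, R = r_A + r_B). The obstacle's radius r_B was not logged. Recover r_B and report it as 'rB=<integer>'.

m = 647
d = (1, 19);  v_rel = (7, 8),  |v_rel|² = 113
v_rel×d = (7)·(19) − (8)·(1) = 125
since m = R²·113 − 125²:  R² = (15625 + 647) / 113 = 144
R = √144 = 12  ⇒  r_B = 12 − 4 = 8

rB=8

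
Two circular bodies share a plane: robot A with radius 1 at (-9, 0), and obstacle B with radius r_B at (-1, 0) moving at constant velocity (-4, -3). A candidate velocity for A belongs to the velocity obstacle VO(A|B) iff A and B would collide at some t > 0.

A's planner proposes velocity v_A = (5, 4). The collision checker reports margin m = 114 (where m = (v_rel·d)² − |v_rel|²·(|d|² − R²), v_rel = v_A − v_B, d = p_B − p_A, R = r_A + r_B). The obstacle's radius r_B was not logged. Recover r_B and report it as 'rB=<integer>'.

m = 114
d = (8, 0);  v_rel = (9, 7),  |v_rel|² = 130
v_rel×d = (9)·(0) − (7)·(8) = -56
since m = R²·130 − (-56)²:  R² = (3136 + 114) / 130 = 25
R = √25 = 5  ⇒  r_B = 5 − 1 = 4

rB=4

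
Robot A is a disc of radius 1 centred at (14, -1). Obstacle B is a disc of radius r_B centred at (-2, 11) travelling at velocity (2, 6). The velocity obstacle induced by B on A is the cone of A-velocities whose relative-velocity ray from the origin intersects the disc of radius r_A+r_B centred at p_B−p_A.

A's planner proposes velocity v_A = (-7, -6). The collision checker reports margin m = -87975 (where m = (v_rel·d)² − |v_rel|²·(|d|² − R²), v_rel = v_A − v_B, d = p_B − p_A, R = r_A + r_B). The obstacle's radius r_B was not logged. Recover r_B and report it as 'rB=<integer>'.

m = -87975
d = (-16, 12);  v_rel = (-9, -12),  |v_rel|² = 225
v_rel×d = (-9)·(12) − (-12)·(-16) = -300
since m = R²·225 − (-300)²:  R² = (90000 + -87975) / 225 = 9
R = √9 = 3  ⇒  r_B = 3 − 1 = 2

rB=2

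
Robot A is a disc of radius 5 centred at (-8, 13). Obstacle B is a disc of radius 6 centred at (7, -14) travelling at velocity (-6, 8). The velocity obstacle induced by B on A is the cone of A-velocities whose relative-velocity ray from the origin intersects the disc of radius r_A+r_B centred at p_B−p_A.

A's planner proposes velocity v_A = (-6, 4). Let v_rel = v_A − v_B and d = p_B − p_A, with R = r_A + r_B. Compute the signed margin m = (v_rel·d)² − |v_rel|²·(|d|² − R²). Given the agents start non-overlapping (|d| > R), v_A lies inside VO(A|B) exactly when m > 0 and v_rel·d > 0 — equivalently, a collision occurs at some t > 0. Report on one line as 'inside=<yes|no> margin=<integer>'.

d = (15, -27),  |d|² = 954;  R = 5+6 = 11,  c = 954−11² = 833
v_rel = (0, -4),  |v_rel|² = 16;  v_rel·d = (0)·(15) + (-4)·(-27) = 108
16·t² − 216·t + 833 = 0  ⇒  m = 108² − 16·833 = -1664
m = -1664 < 0,  v_rel·d = 108 > 0  ⇒  outside

inside=no margin=-1664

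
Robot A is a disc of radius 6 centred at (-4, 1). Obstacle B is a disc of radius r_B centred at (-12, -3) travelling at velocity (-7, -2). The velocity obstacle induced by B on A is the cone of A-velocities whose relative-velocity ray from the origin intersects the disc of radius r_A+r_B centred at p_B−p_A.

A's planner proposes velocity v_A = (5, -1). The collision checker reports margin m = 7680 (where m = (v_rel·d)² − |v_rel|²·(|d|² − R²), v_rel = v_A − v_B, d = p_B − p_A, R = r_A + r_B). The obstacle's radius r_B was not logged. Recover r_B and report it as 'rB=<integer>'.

m = 7680
d = (-8, -4);  v_rel = (12, 1),  |v_rel|² = 145
v_rel×d = (12)·(-4) − (1)·(-8) = -40
since m = R²·145 − (-40)²:  R² = (1600 + 7680) / 145 = 64
R = √64 = 8  ⇒  r_B = 8 − 6 = 2

rB=2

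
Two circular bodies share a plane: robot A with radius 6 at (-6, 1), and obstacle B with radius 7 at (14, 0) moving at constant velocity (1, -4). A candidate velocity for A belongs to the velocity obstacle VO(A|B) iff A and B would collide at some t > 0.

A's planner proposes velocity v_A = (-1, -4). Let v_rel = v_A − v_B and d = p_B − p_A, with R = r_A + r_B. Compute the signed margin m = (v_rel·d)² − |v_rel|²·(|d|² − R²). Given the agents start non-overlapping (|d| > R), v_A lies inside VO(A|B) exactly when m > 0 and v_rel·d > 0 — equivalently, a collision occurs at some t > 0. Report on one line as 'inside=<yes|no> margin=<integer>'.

d = (20, -1),  |d|² = 401;  R = 6+7 = 13,  c = 401−13² = 232
v_rel = (-2, 0),  |v_rel|² = 4;  v_rel·d = (-2)·(20) + (0)·(-1) = -40
4·t² + 80·t + 232 = 0  ⇒  m = (-40)² − 4·232 = 672
m = 672 > 0,  v_rel·d = -40 < 0  ⇒  outside

inside=no margin=672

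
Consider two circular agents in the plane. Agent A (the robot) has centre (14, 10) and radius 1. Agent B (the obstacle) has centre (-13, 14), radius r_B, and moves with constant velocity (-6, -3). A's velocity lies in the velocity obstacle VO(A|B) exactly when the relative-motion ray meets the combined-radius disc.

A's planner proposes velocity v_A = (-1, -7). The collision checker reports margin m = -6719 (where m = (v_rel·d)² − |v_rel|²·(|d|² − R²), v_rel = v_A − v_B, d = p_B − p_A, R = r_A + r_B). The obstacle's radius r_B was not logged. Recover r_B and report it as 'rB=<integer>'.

m = -6719
d = (-27, 4);  v_rel = (5, -4),  |v_rel|² = 41
v_rel×d = (5)·(4) − (-4)·(-27) = -88
since m = R²·41 − (-88)²:  R² = (7744 + -6719) / 41 = 25
R = √25 = 5  ⇒  r_B = 5 − 1 = 4

rB=4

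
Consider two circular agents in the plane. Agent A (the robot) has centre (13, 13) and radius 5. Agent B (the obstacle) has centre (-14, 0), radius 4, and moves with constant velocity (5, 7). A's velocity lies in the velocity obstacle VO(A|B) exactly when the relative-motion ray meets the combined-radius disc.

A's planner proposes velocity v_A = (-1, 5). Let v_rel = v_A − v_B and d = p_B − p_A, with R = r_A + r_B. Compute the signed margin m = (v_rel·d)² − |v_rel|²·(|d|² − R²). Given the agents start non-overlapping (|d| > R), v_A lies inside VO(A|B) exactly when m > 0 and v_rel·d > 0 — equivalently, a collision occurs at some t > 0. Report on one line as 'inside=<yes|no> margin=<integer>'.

d = (-27, -13),  |d|² = 898;  R = 5+4 = 9,  c = 898−9² = 817
v_rel = (-6, -2),  |v_rel|² = 40;  v_rel·d = (-6)·(-27) + (-2)·(-13) = 188
40·t² − 376·t + 817 = 0  ⇒  m = 188² − 40·817 = 2664
m = 2664 > 0,  v_rel·d = 188 > 0  ⇒  inside

inside=yes margin=2664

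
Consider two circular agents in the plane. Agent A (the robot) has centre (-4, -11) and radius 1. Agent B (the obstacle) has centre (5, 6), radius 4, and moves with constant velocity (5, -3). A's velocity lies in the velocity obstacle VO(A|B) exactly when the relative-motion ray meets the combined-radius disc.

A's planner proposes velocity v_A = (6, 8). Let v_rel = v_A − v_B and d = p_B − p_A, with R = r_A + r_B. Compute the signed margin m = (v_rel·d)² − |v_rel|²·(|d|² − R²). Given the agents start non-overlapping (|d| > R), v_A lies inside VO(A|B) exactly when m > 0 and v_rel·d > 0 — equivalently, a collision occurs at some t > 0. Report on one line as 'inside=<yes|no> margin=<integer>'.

d = (9, 17),  |d|² = 370;  R = 1+4 = 5,  c = 370−5² = 345
v_rel = (1, 11),  |v_rel|² = 122;  v_rel·d = (1)·(9) + (11)·(17) = 196
122·t² − 392·t + 345 = 0  ⇒  m = 196² − 122·345 = -3674
m = -3674 < 0,  v_rel·d = 196 > 0  ⇒  outside

inside=no margin=-3674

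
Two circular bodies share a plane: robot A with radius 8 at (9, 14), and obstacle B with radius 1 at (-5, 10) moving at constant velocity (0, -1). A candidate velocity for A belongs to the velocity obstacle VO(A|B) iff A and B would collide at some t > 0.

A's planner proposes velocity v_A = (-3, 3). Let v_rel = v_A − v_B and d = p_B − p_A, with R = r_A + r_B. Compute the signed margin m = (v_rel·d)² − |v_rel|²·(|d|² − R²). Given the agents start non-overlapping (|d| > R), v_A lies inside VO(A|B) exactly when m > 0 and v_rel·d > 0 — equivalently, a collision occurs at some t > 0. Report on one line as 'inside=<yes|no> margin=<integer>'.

d = (-14, -4),  |d|² = 212;  R = 8+1 = 9,  c = 212−9² = 131
v_rel = (-3, 4),  |v_rel|² = 25;  v_rel·d = (-3)·(-14) + (4)·(-4) = 26
25·t² − 52·t + 131 = 0  ⇒  m = 26² − 25·131 = -2599
m = -2599 < 0,  v_rel·d = 26 > 0  ⇒  outside

inside=no margin=-2599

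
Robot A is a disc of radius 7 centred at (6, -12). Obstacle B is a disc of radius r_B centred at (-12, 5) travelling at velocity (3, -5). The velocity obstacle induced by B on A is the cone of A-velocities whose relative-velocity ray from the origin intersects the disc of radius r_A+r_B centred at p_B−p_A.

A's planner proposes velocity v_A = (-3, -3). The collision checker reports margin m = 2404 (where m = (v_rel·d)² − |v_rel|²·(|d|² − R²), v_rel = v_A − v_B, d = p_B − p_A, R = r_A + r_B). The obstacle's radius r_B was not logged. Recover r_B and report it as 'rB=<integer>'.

m = 2404
d = (-18, 17);  v_rel = (-6, 2),  |v_rel|² = 40
v_rel×d = (-6)·(17) − (2)·(-18) = -66
since m = R²·40 − (-66)²:  R² = (4356 + 2404) / 40 = 169
R = √169 = 13  ⇒  r_B = 13 − 7 = 6

rB=6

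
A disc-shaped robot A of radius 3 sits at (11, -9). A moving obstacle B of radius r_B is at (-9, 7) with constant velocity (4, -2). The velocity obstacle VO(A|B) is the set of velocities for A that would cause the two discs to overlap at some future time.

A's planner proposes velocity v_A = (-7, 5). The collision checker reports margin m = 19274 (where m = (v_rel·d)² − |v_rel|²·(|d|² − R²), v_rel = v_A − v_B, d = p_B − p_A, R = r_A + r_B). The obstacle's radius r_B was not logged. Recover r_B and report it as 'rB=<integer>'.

m = 19274
d = (-20, 16);  v_rel = (-11, 7),  |v_rel|² = 170
v_rel×d = (-11)·(16) − (7)·(-20) = -36
since m = R²·170 − (-36)²:  R² = (1296 + 19274) / 170 = 121
R = √121 = 11  ⇒  r_B = 11 − 3 = 8

rB=8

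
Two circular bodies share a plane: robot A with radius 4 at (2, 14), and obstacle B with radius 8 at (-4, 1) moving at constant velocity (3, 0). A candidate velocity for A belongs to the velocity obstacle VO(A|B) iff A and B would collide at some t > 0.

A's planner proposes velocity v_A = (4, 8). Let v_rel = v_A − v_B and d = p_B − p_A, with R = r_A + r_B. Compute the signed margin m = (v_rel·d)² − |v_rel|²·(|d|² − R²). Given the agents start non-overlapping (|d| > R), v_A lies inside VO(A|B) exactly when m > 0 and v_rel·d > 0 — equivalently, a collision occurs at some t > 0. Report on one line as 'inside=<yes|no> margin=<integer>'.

d = (-6, -13),  |d|² = 205;  R = 4+8 = 12,  c = 205−12² = 61
v_rel = (1, 8),  |v_rel|² = 65;  v_rel·d = (1)·(-6) + (8)·(-13) = -110
65·t² + 220·t + 61 = 0  ⇒  m = (-110)² − 65·61 = 8135
m = 8135 > 0,  v_rel·d = -110 < 0  ⇒  outside

inside=no margin=8135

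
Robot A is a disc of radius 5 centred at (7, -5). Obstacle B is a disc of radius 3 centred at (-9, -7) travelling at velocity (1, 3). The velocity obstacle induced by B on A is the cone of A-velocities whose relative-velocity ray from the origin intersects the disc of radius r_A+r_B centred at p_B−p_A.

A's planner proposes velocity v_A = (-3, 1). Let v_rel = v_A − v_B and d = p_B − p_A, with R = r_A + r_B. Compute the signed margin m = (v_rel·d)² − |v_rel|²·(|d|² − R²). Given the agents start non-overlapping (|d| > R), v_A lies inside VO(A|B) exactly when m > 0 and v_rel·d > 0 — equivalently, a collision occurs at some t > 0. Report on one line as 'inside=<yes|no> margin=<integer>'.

d = (-16, -2),  |d|² = 260;  R = 5+3 = 8,  c = 260−8² = 196
v_rel = (-4, -2),  |v_rel|² = 20;  v_rel·d = (-4)·(-16) + (-2)·(-2) = 68
20·t² − 136·t + 196 = 0  ⇒  m = 68² − 20·196 = 704
m = 704 > 0,  v_rel·d = 68 > 0  ⇒  inside

inside=yes margin=704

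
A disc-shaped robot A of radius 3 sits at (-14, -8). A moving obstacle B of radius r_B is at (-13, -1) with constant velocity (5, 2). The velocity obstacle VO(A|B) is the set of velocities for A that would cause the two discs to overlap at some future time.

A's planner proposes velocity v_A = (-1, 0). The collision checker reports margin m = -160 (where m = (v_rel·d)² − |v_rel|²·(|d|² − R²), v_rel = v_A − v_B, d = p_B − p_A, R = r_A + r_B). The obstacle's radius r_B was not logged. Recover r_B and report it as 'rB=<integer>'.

m = -160
d = (1, 7);  v_rel = (-6, -2),  |v_rel|² = 40
v_rel×d = (-6)·(7) − (-2)·(1) = -40
since m = R²·40 − (-40)²:  R² = (1600 + -160) / 40 = 36
R = √36 = 6  ⇒  r_B = 6 − 3 = 3

rB=3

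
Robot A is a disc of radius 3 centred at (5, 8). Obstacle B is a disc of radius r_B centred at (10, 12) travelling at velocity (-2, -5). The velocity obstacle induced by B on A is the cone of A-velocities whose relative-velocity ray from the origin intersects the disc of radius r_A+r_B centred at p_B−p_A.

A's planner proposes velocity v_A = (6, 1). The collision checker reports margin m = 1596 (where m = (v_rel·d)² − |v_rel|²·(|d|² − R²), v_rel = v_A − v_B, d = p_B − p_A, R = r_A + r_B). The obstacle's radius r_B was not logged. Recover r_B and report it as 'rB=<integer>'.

m = 1596
d = (5, 4);  v_rel = (8, 6),  |v_rel|² = 100
v_rel×d = (8)·(4) − (6)·(5) = 2
since m = R²·100 − 2²:  R² = (4 + 1596) / 100 = 16
R = √16 = 4  ⇒  r_B = 4 − 3 = 1

rB=1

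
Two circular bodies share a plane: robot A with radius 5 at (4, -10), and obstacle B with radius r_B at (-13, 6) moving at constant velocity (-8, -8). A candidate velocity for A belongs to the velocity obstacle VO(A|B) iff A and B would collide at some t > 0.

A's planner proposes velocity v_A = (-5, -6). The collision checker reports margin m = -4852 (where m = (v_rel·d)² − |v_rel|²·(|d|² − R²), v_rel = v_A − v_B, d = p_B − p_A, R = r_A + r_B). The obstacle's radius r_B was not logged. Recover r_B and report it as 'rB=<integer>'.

m = -4852
d = (-17, 16);  v_rel = (3, 2),  |v_rel|² = 13
v_rel×d = (3)·(16) − (2)·(-17) = 82
since m = R²·13 − 82²:  R² = (6724 + -4852) / 13 = 144
R = √144 = 12  ⇒  r_B = 12 − 5 = 7

rB=7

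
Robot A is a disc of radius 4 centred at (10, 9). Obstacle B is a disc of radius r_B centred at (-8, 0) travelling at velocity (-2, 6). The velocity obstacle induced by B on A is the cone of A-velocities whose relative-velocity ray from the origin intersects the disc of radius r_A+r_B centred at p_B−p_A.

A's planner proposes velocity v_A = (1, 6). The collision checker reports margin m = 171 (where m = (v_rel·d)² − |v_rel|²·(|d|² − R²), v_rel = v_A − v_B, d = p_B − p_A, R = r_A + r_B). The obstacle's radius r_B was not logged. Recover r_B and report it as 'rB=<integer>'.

m = 171
d = (-18, -9);  v_rel = (3, 0),  |v_rel|² = 9
v_rel×d = (3)·(-9) − (0)·(-18) = -27
since m = R²·9 − (-27)²:  R² = (729 + 171) / 9 = 100
R = √100 = 10  ⇒  r_B = 10 − 4 = 6

rB=6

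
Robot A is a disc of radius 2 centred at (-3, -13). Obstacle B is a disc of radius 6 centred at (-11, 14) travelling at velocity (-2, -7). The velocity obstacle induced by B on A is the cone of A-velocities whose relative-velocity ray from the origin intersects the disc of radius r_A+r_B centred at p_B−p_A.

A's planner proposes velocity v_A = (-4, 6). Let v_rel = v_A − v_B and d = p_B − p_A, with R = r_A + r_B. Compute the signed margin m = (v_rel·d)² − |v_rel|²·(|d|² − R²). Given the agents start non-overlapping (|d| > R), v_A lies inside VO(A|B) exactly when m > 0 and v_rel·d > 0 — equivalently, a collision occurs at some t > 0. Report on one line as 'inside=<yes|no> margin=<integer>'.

d = (-8, 27),  |d|² = 793;  R = 2+6 = 8,  c = 793−8² = 729
v_rel = (-2, 13),  |v_rel|² = 173;  v_rel·d = (-2)·(-8) + (13)·(27) = 367
173·t² − 734·t + 729 = 0  ⇒  m = 367² − 173·729 = 8572
m = 8572 > 0,  v_rel·d = 367 > 0  ⇒  inside

inside=yes margin=8572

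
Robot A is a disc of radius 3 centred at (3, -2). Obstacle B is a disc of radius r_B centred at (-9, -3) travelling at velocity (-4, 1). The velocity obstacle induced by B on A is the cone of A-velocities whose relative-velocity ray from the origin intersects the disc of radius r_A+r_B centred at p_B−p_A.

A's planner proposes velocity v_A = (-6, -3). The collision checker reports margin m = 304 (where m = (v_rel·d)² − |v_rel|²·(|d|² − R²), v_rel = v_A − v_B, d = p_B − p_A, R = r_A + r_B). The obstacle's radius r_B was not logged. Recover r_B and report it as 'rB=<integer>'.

m = 304
d = (-12, -1);  v_rel = (-2, -4),  |v_rel|² = 20
v_rel×d = (-2)·(-1) − (-4)·(-12) = -46
since m = R²·20 − (-46)²:  R² = (2116 + 304) / 20 = 121
R = √121 = 11  ⇒  r_B = 11 − 3 = 8

rB=8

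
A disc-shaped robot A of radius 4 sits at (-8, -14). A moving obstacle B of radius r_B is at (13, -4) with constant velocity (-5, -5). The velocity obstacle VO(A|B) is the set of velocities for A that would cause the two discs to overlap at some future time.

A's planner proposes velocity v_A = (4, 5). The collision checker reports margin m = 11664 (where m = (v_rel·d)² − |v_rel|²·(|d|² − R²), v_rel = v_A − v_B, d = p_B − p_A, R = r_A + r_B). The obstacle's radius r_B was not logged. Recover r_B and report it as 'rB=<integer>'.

m = 11664
d = (21, 10);  v_rel = (9, 10),  |v_rel|² = 181
v_rel×d = (9)·(10) − (10)·(21) = -120
since m = R²·181 − (-120)²:  R² = (14400 + 11664) / 181 = 144
R = √144 = 12  ⇒  r_B = 12 − 4 = 8

rB=8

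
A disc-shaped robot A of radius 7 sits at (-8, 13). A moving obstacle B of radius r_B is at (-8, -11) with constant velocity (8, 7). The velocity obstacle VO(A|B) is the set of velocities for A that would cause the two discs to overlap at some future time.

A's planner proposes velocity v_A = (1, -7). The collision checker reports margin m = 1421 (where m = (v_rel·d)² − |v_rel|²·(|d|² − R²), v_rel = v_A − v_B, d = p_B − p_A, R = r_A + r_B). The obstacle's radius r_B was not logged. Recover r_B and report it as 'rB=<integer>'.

m = 1421
d = (0, -24);  v_rel = (-7, -14),  |v_rel|² = 245
v_rel×d = (-7)·(-24) − (-14)·(0) = 168
since m = R²·245 − 168²:  R² = (28224 + 1421) / 245 = 121
R = √121 = 11  ⇒  r_B = 11 − 7 = 4

rB=4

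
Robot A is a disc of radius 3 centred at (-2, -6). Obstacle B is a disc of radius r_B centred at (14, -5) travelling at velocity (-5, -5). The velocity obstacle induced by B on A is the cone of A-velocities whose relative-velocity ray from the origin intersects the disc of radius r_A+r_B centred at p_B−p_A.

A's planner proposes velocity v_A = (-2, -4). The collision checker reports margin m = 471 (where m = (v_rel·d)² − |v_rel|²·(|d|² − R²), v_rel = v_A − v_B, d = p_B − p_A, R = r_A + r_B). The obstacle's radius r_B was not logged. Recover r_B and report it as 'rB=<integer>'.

m = 471
d = (16, 1);  v_rel = (3, 1),  |v_rel|² = 10
v_rel×d = (3)·(1) − (1)·(16) = -13
since m = R²·10 − (-13)²:  R² = (169 + 471) / 10 = 64
R = √64 = 8  ⇒  r_B = 8 − 3 = 5

rB=5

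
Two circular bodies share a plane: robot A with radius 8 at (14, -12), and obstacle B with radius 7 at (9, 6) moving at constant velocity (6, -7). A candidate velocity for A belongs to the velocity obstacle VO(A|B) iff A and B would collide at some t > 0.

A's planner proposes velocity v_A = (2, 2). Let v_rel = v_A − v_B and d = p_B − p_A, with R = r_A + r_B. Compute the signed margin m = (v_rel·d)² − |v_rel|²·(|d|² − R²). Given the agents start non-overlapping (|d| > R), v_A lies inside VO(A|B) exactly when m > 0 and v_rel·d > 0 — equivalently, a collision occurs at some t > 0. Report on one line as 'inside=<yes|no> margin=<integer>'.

d = (-5, 18),  |d|² = 349;  R = 8+7 = 15,  c = 349−15² = 124
v_rel = (-4, 9),  |v_rel|² = 97;  v_rel·d = (-4)·(-5) + (9)·(18) = 182
97·t² − 364·t + 124 = 0  ⇒  m = 182² − 97·124 = 21096
m = 21096 > 0,  v_rel·d = 182 > 0  ⇒  inside

inside=yes margin=21096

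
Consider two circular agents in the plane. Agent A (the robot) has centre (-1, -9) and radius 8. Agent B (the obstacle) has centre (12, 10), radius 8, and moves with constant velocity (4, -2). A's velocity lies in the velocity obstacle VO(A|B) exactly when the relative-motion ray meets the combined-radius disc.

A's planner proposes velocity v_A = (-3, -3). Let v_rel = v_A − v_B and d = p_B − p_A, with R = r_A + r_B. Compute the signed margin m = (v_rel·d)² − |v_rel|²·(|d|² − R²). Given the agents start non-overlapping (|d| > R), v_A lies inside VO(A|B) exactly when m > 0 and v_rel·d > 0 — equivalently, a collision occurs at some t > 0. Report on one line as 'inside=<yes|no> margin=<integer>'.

d = (13, 19),  |d|² = 530;  R = 8+8 = 16,  c = 530−16² = 274
v_rel = (-7, -1),  |v_rel|² = 50;  v_rel·d = (-7)·(13) + (-1)·(19) = -110
50·t² + 220·t + 274 = 0  ⇒  m = (-110)² − 50·274 = -1600
m = -1600 < 0,  v_rel·d = -110 < 0  ⇒  outside

inside=no margin=-1600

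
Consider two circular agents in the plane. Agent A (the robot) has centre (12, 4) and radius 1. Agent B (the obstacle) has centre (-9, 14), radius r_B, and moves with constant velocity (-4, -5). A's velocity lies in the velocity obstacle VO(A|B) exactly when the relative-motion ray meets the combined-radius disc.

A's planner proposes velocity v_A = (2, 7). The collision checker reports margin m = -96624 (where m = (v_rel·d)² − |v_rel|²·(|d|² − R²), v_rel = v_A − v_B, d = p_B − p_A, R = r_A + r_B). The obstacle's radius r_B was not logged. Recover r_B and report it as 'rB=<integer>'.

m = -96624
d = (-21, 10);  v_rel = (6, 12),  |v_rel|² = 180
v_rel×d = (6)·(10) − (12)·(-21) = 312
since m = R²·180 − 312²:  R² = (97344 + -96624) / 180 = 4
R = √4 = 2  ⇒  r_B = 2 − 1 = 1

rB=1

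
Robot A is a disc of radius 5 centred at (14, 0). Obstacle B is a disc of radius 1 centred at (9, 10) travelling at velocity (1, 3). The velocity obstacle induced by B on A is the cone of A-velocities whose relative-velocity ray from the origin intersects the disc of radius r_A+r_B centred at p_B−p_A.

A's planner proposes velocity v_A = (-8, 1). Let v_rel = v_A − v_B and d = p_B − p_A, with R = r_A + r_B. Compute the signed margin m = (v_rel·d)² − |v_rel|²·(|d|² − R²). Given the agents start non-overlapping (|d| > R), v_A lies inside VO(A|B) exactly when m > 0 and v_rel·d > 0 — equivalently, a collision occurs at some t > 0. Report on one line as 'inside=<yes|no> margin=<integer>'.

d = (-5, 10),  |d|² = 125;  R = 5+1 = 6,  c = 125−6² = 89
v_rel = (-9, -2),  |v_rel|² = 85;  v_rel·d = (-9)·(-5) + (-2)·(10) = 25
85·t² − 50·t + 89 = 0  ⇒  m = 25² − 85·89 = -6940
m = -6940 < 0,  v_rel·d = 25 > 0  ⇒  outside

inside=no margin=-6940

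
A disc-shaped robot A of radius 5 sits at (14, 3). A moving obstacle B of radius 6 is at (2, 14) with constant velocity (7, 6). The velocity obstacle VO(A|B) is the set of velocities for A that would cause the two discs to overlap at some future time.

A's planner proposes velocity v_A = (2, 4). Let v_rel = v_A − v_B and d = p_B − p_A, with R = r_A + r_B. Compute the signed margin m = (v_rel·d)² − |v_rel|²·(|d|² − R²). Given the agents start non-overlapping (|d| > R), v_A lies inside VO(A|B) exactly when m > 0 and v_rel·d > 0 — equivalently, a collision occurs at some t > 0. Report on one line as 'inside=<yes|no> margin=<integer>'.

d = (-12, 11),  |d|² = 265;  R = 5+6 = 11,  c = 265−11² = 144
v_rel = (-5, -2),  |v_rel|² = 29;  v_rel·d = (-5)·(-12) + (-2)·(11) = 38
29·t² − 76·t + 144 = 0  ⇒  m = 38² − 29·144 = -2732
m = -2732 < 0,  v_rel·d = 38 > 0  ⇒  outside

inside=no margin=-2732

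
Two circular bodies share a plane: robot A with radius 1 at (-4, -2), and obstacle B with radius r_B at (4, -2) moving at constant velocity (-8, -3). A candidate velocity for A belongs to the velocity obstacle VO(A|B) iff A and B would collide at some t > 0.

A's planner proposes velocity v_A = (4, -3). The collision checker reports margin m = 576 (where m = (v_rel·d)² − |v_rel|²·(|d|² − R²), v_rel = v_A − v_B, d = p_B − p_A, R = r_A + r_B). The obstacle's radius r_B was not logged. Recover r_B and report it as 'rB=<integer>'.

m = 576
d = (8, 0);  v_rel = (12, 0),  |v_rel|² = 144
v_rel×d = (12)·(0) − (0)·(8) = 0
since m = R²·144 − 0²:  R² = (0 + 576) / 144 = 4
R = √4 = 2  ⇒  r_B = 2 − 1 = 1

rB=1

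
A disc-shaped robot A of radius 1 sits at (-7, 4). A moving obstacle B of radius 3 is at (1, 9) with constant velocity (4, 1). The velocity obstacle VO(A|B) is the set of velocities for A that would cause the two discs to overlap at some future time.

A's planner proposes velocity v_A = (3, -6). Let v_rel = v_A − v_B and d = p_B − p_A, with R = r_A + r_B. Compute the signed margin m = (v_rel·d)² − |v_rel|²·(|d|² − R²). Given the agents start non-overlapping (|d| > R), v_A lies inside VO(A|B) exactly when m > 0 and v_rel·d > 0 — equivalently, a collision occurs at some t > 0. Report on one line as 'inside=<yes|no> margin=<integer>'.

d = (8, 5),  |d|² = 89;  R = 1+3 = 4,  c = 89−4² = 73
v_rel = (-1, -7),  |v_rel|² = 50;  v_rel·d = (-1)·(8) + (-7)·(5) = -43
50·t² + 86·t + 73 = 0  ⇒  m = (-43)² − 50·73 = -1801
m = -1801 < 0,  v_rel·d = -43 < 0  ⇒  outside

inside=no margin=-1801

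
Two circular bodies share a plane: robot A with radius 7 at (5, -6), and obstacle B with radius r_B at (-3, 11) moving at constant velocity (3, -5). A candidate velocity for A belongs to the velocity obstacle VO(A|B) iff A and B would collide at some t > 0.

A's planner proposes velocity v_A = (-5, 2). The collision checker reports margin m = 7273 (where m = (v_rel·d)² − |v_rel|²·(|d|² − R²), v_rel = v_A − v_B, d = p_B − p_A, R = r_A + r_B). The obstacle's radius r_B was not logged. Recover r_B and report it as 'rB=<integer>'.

m = 7273
d = (-8, 17);  v_rel = (-8, 7),  |v_rel|² = 113
v_rel×d = (-8)·(17) − (7)·(-8) = -80
since m = R²·113 − (-80)²:  R² = (6400 + 7273) / 113 = 121
R = √121 = 11  ⇒  r_B = 11 − 7 = 4

rB=4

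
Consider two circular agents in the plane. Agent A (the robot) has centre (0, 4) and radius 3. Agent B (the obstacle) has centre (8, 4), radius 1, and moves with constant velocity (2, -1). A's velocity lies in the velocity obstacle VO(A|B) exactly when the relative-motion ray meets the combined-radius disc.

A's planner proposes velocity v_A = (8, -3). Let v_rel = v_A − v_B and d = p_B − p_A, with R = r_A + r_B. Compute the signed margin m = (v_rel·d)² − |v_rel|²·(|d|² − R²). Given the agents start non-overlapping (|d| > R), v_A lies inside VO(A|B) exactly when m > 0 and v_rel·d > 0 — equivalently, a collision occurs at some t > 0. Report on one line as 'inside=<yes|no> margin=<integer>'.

d = (8, 0),  |d|² = 64;  R = 3+1 = 4,  c = 64−4² = 48
v_rel = (6, -2),  |v_rel|² = 40;  v_rel·d = (6)·(8) + (-2)·(0) = 48
40·t² − 96·t + 48 = 0  ⇒  m = 48² − 40·48 = 384
m = 384 > 0,  v_rel·d = 48 > 0  ⇒  inside

inside=yes margin=384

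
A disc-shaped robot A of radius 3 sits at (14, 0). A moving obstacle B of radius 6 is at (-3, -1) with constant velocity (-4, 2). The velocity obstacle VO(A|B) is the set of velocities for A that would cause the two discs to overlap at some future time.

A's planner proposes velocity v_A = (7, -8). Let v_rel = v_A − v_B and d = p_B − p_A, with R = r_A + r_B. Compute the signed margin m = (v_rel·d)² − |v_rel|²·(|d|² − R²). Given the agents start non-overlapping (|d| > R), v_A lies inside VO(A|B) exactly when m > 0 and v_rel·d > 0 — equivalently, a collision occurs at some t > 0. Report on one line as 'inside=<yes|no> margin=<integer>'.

d = (-17, -1),  |d|² = 290;  R = 3+6 = 9,  c = 290−9² = 209
v_rel = (11, -10),  |v_rel|² = 221;  v_rel·d = (11)·(-17) + (-10)·(-1) = -177
221·t² + 354·t + 209 = 0  ⇒  m = (-177)² − 221·209 = -14860
m = -14860 < 0,  v_rel·d = -177 < 0  ⇒  outside

inside=no margin=-14860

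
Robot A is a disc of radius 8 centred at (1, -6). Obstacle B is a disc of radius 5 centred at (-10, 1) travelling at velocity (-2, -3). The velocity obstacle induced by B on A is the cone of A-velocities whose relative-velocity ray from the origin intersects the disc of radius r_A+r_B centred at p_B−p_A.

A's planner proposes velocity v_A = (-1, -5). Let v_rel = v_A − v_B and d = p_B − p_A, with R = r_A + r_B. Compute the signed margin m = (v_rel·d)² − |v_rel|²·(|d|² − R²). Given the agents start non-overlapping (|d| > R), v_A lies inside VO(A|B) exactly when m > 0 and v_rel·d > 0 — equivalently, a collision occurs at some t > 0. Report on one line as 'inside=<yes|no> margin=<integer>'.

d = (-11, 7),  |d|² = 170;  R = 8+5 = 13,  c = 170−13² = 1
v_rel = (1, -2),  |v_rel|² = 5;  v_rel·d = (1)·(-11) + (-2)·(7) = -25
5·t² + 50·t + 1 = 0  ⇒  m = (-25)² − 5·1 = 620
m = 620 > 0,  v_rel·d = -25 < 0  ⇒  outside

inside=no margin=620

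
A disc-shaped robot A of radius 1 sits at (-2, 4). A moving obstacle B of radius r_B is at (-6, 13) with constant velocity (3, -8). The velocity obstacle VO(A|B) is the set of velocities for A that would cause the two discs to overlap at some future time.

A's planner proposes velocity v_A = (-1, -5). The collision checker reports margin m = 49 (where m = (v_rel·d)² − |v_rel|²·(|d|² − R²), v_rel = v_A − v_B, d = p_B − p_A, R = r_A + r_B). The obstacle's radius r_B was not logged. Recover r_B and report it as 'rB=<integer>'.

m = 49
d = (-4, 9);  v_rel = (-4, 3),  |v_rel|² = 25
v_rel×d = (-4)·(9) − (3)·(-4) = -24
since m = R²·25 − (-24)²:  R² = (576 + 49) / 25 = 25
R = √25 = 5  ⇒  r_B = 5 − 1 = 4

rB=4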